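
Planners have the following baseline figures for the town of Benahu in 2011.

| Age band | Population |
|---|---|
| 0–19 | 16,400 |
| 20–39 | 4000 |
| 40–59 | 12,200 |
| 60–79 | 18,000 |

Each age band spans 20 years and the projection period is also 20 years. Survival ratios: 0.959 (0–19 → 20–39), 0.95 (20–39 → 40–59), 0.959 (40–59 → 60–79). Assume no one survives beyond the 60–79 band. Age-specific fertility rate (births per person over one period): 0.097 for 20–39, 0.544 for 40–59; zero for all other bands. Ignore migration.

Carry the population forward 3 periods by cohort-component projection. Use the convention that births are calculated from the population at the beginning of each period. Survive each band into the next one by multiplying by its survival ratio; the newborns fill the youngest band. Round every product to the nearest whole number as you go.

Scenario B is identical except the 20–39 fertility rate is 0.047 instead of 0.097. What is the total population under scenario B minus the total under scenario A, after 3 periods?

(Bands numbered youngest = 1 to oldest = 4.)
After projecting period 1:
Births: 4000 * 0.097 = 388 ; 12200 * 0.544 = 6637 ⇒ total 7025
Band 2: 16400 * 0.959 = 15728
Band 3: 4000 * 0.95 = 3800
Band 4: 12200 * 0.959 = 11700
Giving 7025 / 15728 / 3800 / 11700.
After projecting period 2:
Births: 15728 * 0.097 = 1526 ; 3800 * 0.544 = 2067 ⇒ total 3593
Band 2: 7025 * 0.959 = 6737
Band 3: 15728 * 0.95 = 14942
Band 4: 3800 * 0.959 = 3644
Giving 3593 / 6737 / 14942 / 3644.
After projecting period 3:
Births: 6737 * 0.097 = 653 ; 14942 * 0.544 = 8128 ⇒ total 8781
Band 2: 3593 * 0.959 = 3446
Band 3: 6737 * 0.95 = 6400
Band 4: 14942 * 0.959 = 14329
Giving 8781 / 3446 / 6400 / 14329.
Scenario A total after 3 periods: 32956
Scenario B projection —
After projecting period 1:
Births: 4000 * 0.047 = 188 ; 12200 * 0.544 = 6637 ⇒ total 6825
Band 2: 16400 * 0.959 = 15728
Band 3: 4000 * 0.95 = 3800
Band 4: 12200 * 0.959 = 11700
Giving 6825 / 15728 / 3800 / 11700.
After projecting period 2:
Births: 15728 * 0.047 = 739 ; 3800 * 0.544 = 2067 ⇒ total 2806
Band 2: 6825 * 0.959 = 6545
Band 3: 15728 * 0.95 = 14942
Band 4: 3800 * 0.959 = 3644
Giving 2806 / 6545 / 14942 / 3644.
After projecting period 3:
Births: 6545 * 0.047 = 308 ; 14942 * 0.544 = 8128 ⇒ total 8436
Band 2: 2806 * 0.959 = 2691
Band 3: 6545 * 0.95 = 6218
Band 4: 14942 * 0.959 = 14329
Giving 8436 / 2691 / 6218 / 14329.
Scenario B total after 3 periods: 31674
Difference B − A = 31674 − 32956 = -1282

-1282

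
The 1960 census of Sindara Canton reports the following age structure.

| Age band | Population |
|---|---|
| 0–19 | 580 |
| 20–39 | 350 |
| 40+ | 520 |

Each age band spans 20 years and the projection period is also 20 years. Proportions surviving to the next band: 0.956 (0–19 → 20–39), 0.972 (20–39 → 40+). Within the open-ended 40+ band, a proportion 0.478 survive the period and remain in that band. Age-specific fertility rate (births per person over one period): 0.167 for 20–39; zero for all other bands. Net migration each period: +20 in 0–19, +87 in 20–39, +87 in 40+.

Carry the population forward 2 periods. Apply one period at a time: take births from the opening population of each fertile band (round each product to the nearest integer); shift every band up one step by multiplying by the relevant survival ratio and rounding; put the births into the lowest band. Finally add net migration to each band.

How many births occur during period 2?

Period 1:
Births: 350 × 0.167 = 58
20–39: 580 × 0.956 = 554
40+: 350 × 0.972 + 520 × 0.478 = 340 + 249 = 589
Net migration: 0–19 + 20 → 78; 20–39 + 87 → 641; 40+ + 87 → 676
→ [78, 641, 676]
Period 2:
Births: 641 × 0.167 = 107
20–39: 78 × 0.956 = 75
40+: 641 × 0.972 + 676 × 0.478 = 623 + 323 = 946
Net migration: 0–19 + 20 → 127; 20–39 + 87 → 162; 40+ + 87 → 1033
→ [127, 162, 1033]

107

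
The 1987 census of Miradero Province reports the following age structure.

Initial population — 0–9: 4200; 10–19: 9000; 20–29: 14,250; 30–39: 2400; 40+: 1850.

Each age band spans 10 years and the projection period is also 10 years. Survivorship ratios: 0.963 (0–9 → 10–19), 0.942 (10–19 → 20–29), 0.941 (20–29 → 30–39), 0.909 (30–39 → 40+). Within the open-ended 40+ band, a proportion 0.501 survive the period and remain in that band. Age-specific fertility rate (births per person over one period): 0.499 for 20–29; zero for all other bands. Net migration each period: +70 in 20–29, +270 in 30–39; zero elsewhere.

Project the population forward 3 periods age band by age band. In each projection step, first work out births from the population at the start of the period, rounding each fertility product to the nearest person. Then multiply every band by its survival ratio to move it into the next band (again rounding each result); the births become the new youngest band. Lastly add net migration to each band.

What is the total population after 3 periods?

31052

— Period 1 —
Births: 14250 × 0.499 = 7111
10–19: 4200 × 0.963 = 4045
20–29: 9000 × 0.942 = 8478
30–39: 14250 × 0.941 = 13409
40+: 2400 × 0.909 + 1850 × 0.501 = 2182 + 927 = 3109
Net migration: 20–29 + 70 → 8548; 30–39 + 270 → 13679
Population now: 0–9=7111, 10–19=4045, 20–29=8548, 30–39=13679, 40+=3109
— Period 2 —
Births: 8548 × 0.499 = 4265
10–19: 7111 × 0.963 = 6848
20–29: 4045 × 0.942 = 3810
30–39: 8548 × 0.941 = 8044
40+: 13679 × 0.909 + 3109 × 0.501 = 12434 + 1558 = 13992
Net migration: 20–29 + 70 → 3880; 30–39 + 270 → 8314
Population now: 0–9=4265, 10–19=6848, 20–29=3880, 30–39=8314, 40+=13992
— Period 3 —
Births: 3880 × 0.499 = 1936
10–19: 4265 × 0.963 = 4107
20–29: 6848 × 0.942 = 6451
30–39: 3880 × 0.941 = 3651
40+: 8314 × 0.909 + 13992 × 0.501 = 7557 + 7010 = 14567
Net migration: 20–29 + 70 → 6521; 30–39 + 270 → 3921
Population now: 0–9=1936, 10–19=4107, 20–29=6521, 30–39=3921, 40+=14567
Total after period 3: 1936 + 4107 + 6521 + 3921 + 14567 = 31052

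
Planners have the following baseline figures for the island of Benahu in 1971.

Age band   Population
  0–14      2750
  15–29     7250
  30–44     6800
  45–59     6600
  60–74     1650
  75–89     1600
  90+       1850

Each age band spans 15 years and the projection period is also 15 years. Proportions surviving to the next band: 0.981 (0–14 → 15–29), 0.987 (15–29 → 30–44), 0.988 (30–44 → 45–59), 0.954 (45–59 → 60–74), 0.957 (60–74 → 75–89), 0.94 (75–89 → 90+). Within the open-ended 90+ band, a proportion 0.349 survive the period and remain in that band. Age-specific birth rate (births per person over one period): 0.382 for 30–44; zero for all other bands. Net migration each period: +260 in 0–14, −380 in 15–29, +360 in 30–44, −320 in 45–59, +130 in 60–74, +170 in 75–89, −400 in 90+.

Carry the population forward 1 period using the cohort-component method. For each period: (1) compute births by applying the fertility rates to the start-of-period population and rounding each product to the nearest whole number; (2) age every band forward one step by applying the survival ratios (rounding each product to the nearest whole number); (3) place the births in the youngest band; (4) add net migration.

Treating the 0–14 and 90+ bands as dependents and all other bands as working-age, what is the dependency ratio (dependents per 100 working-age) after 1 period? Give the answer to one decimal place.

Numbering the groups 1..7 from youngest to oldest:
Period 1.
Births: 6800 × 0.382 = 2598
Group 2: 2750 × 0.981 = 2698
Group 3: 7250 × 0.987 = 7156
Group 4: 6800 × 0.988 = 6718
Group 5: 6600 × 0.954 = 6296
Group 6: 1650 × 0.957 = 1579
Group 7: 1600 × 0.94 + 1850 × 0.349 = 1504 + 646 = 2150
Net migration: Group 1 + 260 → 2858; Group 2 − 380 → 2318; Group 3 + 360 → 7516; Group 4 − 320 → 6398; Group 5 + 130 → 6426; Group 6 + 170 → 1749; Group 7 − 400 → 1750
Giving 2858 / 2318 / 7516 / 6398 / 6426 / 1749 / 1750.
Dependents (band 0–14 + band 90+) = 2858 + 1750 = 4608; working-age = 24407; ratio = 4608/24407 × 100 = 18.9

18.9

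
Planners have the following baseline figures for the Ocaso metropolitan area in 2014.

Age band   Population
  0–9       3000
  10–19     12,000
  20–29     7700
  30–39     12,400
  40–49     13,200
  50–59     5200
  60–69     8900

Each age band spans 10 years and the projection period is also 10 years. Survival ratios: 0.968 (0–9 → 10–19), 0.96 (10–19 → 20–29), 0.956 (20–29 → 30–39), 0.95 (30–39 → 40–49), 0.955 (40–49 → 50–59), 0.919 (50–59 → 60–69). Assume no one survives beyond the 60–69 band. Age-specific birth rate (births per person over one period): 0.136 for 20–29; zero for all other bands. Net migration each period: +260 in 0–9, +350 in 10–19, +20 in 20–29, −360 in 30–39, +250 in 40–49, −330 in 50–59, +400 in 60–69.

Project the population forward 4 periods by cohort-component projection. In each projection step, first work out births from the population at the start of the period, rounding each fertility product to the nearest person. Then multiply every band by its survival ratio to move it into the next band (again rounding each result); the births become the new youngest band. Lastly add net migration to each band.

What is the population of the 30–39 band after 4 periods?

Period 1:
Births: 7700 × 0.136 = 1047
10–19: 3000 × 0.968 = 2904
20–29: 12000 × 0.96 = 11520
30–39: 7700 × 0.956 = 7361
40–49: 12400 × 0.95 = 11780
50–59: 13200 × 0.955 = 12606
60–69: 5200 × 0.919 = 4779
Net migration: 0–9 + 260 → 1307; 10–19 + 350 → 3254; 20–29 + 20 → 11540; 30–39 − 360 → 7001; 40–49 + 250 → 12030; 50–59 − 330 → 12276; 60–69 + 400 → 5179
→ [1307, 3254, 11540, 7001, 12030, 12276, 5179]
Period 2:
Births: 11540 × 0.136 = 1569
10–19: 1307 × 0.968 = 1265
20–29: 3254 × 0.96 = 3124
30–39: 11540 × 0.956 = 11032
40–49: 7001 × 0.95 = 6651
50–59: 12030 × 0.955 = 11489
60–69: 12276 × 0.919 = 11282
Net migration: 0–9 + 260 → 1829; 10–19 + 350 → 1615; 20–29 + 20 → 3144; 30–39 − 360 → 10672; 40–49 + 250 → 6901; 50–59 − 330 → 11159; 60–69 + 400 → 11682
→ [1829, 1615, 3144, 10672, 6901, 11159, 11682]
Period 3:
Births: 3144 × 0.136 = 428
10–19: 1829 × 0.968 = 1770
20–29: 1615 × 0.96 = 1550
30–39: 3144 × 0.956 = 3006
40–49: 10672 × 0.95 = 10138
50–59: 6901 × 0.955 = 6590
60–69: 11159 × 0.919 = 10255
Net migration: 0–9 + 260 → 688; 10–19 + 350 → 2120; 20–29 + 20 → 1570; 30–39 − 360 → 2646; 40–49 + 250 → 10388; 50–59 − 330 → 6260; 60–69 + 400 → 10655
→ [688, 2120, 1570, 2646, 10388, 6260, 10655]
Period 4:
Births: 1570 × 0.136 = 214
10–19: 688 × 0.968 = 666
20–29: 2120 × 0.96 = 2035
30–39: 1570 × 0.956 = 1501
40–49: 2646 × 0.95 = 2514
50–59: 10388 × 0.955 = 9921
60–69: 6260 × 0.919 = 5753
Net migration: 0–9 + 260 → 474; 10–19 + 350 → 1016; 20–29 + 20 → 2055; 30–39 − 360 → 1141; 40–49 + 250 → 2764; 50–59 − 330 → 9591; 60–69 + 400 → 6153
→ [474, 1016, 2055, 1141, 2764, 9591, 6153]

1141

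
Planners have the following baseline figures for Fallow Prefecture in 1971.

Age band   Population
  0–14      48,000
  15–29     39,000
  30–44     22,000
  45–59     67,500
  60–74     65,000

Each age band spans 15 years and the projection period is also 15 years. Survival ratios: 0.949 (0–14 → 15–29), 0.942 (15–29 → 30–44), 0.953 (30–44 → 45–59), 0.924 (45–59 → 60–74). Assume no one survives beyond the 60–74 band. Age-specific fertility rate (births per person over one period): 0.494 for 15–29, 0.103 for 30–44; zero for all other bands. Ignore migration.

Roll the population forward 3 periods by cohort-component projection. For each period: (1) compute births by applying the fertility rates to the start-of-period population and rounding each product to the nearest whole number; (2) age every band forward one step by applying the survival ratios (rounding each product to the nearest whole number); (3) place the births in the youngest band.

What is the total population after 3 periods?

131952

Numbering the bands 1..5 from youngest to oldest:
Period 1.
Births: 39000 * 0.494 = 19266 ; 22000 * 0.103 = 2266 → 21532
Band 2: 48000 * 0.949 = 45552
Band 3: 39000 * 0.942 = 36738
Band 4: 22000 * 0.953 = 20966
Band 5: 67500 * 0.924 = 62370
→ [21532, 45552, 36738, 20966, 62370]
Period 2.
Births: 45552 * 0.494 = 22503 ; 36738 * 0.103 = 3784 → 26287
Band 2: 21532 * 0.949 = 20434
Band 3: 45552 * 0.942 = 42910
Band 4: 36738 * 0.953 = 35011
Band 5: 20966 * 0.924 = 19373
→ [26287, 20434, 42910, 35011, 19373]
Period 3.
Births: 20434 * 0.494 = 10094 ; 42910 * 0.103 = 4420 → 14514
Band 2: 26287 * 0.949 = 24946
Band 3: 20434 * 0.942 = 19249
Band 4: 42910 * 0.953 = 40893
Band 5: 35011 * 0.924 = 32350
→ [14514, 24946, 19249, 40893, 32350]
Total after period 3: 14514 + 24946 + 19249 + 40893 + 32350 = 131952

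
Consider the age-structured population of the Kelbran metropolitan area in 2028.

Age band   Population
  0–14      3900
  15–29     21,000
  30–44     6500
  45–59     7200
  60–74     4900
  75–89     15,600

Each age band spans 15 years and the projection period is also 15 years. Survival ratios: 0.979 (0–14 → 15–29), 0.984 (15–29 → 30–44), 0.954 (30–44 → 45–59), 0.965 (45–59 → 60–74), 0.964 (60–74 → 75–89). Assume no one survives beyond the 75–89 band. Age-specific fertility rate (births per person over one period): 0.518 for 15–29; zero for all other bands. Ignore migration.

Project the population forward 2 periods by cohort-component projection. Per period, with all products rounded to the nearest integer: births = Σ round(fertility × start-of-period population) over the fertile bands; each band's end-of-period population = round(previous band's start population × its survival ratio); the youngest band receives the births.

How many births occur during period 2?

1978

(Bands numbered youngest = 1 to oldest = 6.)
After projecting period 1:
Births: 21000 × 0.518 = 10878
Band 2: 3900 × 0.979 = 3818
Band 3: 21000 × 0.984 = 20664
Band 4: 6500 × 0.954 = 6201
Band 5: 7200 × 0.965 = 6948
Band 6: 4900 × 0.964 = 4724
Giving 10878 / 3818 / 20664 / 6201 / 6948 / 4724.
After projecting period 2:
Births: 3818 × 0.518 = 1978
Band 2: 10878 × 0.979 = 10650
Band 3: 3818 × 0.984 = 3757
Band 4: 20664 × 0.954 = 19713
Band 5: 6201 × 0.965 = 5984
Band 6: 6948 × 0.964 = 6698
Giving 1978 / 10650 / 3757 / 19713 / 5984 / 6698.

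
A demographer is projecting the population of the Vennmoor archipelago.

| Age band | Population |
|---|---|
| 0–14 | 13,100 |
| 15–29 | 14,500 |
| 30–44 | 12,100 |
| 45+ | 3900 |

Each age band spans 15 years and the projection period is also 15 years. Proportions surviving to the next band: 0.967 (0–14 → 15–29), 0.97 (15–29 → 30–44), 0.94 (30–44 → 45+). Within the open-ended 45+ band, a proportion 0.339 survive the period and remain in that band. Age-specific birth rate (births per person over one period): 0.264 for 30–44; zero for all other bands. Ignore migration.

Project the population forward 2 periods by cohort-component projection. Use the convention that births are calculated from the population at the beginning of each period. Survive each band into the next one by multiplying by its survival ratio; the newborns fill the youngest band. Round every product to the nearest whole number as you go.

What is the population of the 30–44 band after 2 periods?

12288

Period 1.
Births: 12100 * 0.264 = 3194
15–29: 13100 * 0.967 = 12668
30–44: 14500 * 0.97 = 14065
45+: 12100 * 0.94 + 3900 * 0.339 = 11374 + 1322 = 12696
→ [3194, 12668, 14065, 12696]
Period 2.
Births: 14065 * 0.264 = 3713
15–29: 3194 * 0.967 = 3089
30–44: 12668 * 0.97 = 12288
45+: 14065 * 0.94 + 12696 * 0.339 = 13221 + 4304 = 17525
→ [3713, 3089, 12288, 17525]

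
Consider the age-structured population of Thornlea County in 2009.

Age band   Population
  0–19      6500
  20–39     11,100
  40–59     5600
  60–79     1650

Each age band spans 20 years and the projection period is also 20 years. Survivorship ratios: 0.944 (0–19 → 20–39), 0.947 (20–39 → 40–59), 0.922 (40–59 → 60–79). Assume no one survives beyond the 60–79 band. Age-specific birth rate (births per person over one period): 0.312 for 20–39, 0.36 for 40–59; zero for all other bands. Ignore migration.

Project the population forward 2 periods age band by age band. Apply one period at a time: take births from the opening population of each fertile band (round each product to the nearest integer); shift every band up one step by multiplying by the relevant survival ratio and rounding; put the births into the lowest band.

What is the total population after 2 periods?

26373

— Period 1 —
Births: 11100 × 0.312 = 3463, 5600 × 0.36 = 2016 — total 5479
20–39: 6500 × 0.944 = 6136
40–59: 11100 × 0.947 = 10512
60–79: 5600 × 0.922 = 5163
Population now: 0–19=5479, 20–39=6136, 40–59=10512, 60–79=5163
— Period 2 —
Births: 6136 × 0.312 = 1914, 10512 × 0.36 = 3784 — total 5698
20–39: 5479 × 0.944 = 5172
40–59: 6136 × 0.947 = 5811
60–79: 10512 × 0.922 = 9692
Population now: 0–19=5698, 20–39=5172, 40–59=5811, 60–79=9692
Total after period 2: 5698 + 5172 + 5811 + 9692 = 26373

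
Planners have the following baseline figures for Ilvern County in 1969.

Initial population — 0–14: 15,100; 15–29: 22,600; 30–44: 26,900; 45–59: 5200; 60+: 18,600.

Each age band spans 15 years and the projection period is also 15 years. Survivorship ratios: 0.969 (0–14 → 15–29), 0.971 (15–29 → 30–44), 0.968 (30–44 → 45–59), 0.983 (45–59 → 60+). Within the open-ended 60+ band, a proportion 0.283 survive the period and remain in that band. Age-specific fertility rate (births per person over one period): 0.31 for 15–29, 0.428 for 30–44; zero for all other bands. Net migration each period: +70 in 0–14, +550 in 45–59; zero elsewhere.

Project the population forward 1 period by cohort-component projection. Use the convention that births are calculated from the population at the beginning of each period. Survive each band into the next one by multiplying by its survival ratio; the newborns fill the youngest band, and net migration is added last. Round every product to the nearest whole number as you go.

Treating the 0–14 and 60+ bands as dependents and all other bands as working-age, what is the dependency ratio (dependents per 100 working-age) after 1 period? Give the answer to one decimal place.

Numbering the groups 1..5 from youngest to oldest:
[period 1]
Births: 22600 * 0.31 = 7006, 26900 * 0.428 = 11513 ⇒ total 18519
Group 2: 15100 * 0.969 = 14632
Group 3: 22600 * 0.971 = 21945
Group 4: 26900 * 0.968 = 26039
Group 5: 5200 * 0.983 + 18600 * 0.283 = 5112 + 5264 = 10376
Net migration: Group 1 + 70 → 18589; Group 4 + 550 → 26589
Giving 18589 / 14632 / 21945 / 26589 / 10376.
Dependents (band 0–14 + band 60+) = 18589 + 10376 = 28965; working-age = 63166; ratio = 28965/63166 × 100 = 45.9

45.9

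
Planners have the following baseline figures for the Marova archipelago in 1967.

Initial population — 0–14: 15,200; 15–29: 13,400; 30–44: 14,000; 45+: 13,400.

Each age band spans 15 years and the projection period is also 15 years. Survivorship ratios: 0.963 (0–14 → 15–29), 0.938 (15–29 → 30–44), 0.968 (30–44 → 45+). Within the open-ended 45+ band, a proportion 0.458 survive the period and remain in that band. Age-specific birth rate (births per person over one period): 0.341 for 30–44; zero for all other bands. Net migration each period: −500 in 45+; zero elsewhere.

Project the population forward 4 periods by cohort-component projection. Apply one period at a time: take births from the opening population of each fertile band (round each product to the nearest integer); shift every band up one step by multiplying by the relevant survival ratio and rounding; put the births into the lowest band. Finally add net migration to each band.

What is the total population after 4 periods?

23673

Numbering the groups 1..4 from youngest to oldest:
Period 1:
Births: 14000 × 0.341 = 4774
Group 2: 15200 × 0.963 = 14638
Group 3: 13400 × 0.938 = 12569
Group 4: 14000 × 0.968 + 13400 × 0.458 = 13552 + 6137 = 19689
Net migration: Group 4 − 500 → 19189
End of period: [4774, 14638, 12569, 19189]
Period 2:
Births: 12569 × 0.341 = 4286
Group 2: 4774 × 0.963 = 4597
Group 3: 14638 × 0.938 = 13730
Group 4: 12569 × 0.968 + 19189 × 0.458 = 12167 + 8789 = 20956
Net migration: Group 4 − 500 → 20456
End of period: [4286, 4597, 13730, 20456]
Period 3:
Births: 13730 × 0.341 = 4682
Group 2: 4286 × 0.963 = 4127
Group 3: 4597 × 0.938 = 4312
Group 4: 13730 × 0.968 + 20456 × 0.458 = 13291 + 9369 = 22660
Net migration: Group 4 − 500 → 22160
End of period: [4682, 4127, 4312, 22160]
Period 4:
Births: 4312 × 0.341 = 1470
Group 2: 4682 × 0.963 = 4509
Group 3: 4127 × 0.938 = 3871
Group 4: 4312 × 0.968 + 22160 × 0.458 = 4174 + 10149 = 14323
Net migration: Group 4 − 500 → 13823
End of period: [1470, 4509, 3871, 13823]
Total after period 4: 1470 + 4509 + 3871 + 13823 = 23673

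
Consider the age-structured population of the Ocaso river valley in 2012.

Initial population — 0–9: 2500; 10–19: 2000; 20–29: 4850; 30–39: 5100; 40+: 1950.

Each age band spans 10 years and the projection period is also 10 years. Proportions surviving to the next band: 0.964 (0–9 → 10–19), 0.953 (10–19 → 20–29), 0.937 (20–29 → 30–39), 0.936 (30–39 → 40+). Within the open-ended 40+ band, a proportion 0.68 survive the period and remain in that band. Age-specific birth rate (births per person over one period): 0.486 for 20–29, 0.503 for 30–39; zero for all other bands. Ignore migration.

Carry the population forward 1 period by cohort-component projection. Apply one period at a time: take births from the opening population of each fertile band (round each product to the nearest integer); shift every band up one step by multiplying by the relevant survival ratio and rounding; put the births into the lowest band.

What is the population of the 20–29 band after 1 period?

1906

(Bands numbered youngest = 1 to oldest = 5.)
Period 1:
Births: 4850 * 0.486 = 2357, 5100 * 0.503 = 2565 ⇒ total 4922
Band 2: 2500 * 0.964 = 2410
Band 3: 2000 * 0.953 = 1906
Band 4: 4850 * 0.937 = 4544
Band 5: 5100 * 0.936 + 1950 * 0.68 = 4774 + 1326 = 6100
Population now: 0–9=4922, 10–19=2410, 20–29=1906, 30–39=4544, 40+=6100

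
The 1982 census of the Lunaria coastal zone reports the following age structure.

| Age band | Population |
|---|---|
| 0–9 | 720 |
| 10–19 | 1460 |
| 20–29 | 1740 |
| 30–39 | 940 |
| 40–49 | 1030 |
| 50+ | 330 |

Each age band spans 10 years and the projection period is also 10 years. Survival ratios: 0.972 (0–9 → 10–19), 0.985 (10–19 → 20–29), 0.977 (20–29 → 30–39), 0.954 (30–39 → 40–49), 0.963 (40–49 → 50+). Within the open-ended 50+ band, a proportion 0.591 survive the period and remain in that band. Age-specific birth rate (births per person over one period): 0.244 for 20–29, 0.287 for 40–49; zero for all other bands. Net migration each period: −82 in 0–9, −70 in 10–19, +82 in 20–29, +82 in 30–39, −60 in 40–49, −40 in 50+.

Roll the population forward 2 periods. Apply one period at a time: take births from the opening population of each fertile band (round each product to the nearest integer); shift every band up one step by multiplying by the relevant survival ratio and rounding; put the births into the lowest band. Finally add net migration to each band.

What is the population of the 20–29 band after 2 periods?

(Groups numbered youngest = 1 to oldest = 6.)
Period 1:
Births: 1740 × 0.244 = 425, 1030 × 0.287 = 296 → 721
Group 2: 720 × 0.972 = 700
Group 3: 1460 × 0.985 = 1438
Group 4: 1740 × 0.977 = 1700
Group 5: 940 × 0.954 = 897
Group 6: 1030 × 0.963 + 330 × 0.591 = 992 + 195 = 1187
Net migration: Group 1 − 82 → 639; Group 2 − 70 → 630; Group 3 + 82 → 1520; Group 4 + 82 → 1782; Group 5 − 60 → 837; Group 6 − 40 → 1147
→ [639, 630, 1520, 1782, 837, 1147]
Period 2:
Births: 1520 × 0.244 = 371, 837 × 0.287 = 240 → 611
Group 2: 639 × 0.972 = 621
Group 3: 630 × 0.985 = 621
Group 4: 1520 × 0.977 = 1485
Group 5: 1782 × 0.954 = 1700
Group 6: 837 × 0.963 + 1147 × 0.591 = 806 + 678 = 1484
Net migration: Group 1 − 82 → 529; Group 2 − 70 → 551; Group 3 + 82 → 703; Group 4 + 82 → 1567; Group 5 − 60 → 1640; Group 6 − 40 → 1444
→ [529, 551, 703, 1567, 1640, 1444]

703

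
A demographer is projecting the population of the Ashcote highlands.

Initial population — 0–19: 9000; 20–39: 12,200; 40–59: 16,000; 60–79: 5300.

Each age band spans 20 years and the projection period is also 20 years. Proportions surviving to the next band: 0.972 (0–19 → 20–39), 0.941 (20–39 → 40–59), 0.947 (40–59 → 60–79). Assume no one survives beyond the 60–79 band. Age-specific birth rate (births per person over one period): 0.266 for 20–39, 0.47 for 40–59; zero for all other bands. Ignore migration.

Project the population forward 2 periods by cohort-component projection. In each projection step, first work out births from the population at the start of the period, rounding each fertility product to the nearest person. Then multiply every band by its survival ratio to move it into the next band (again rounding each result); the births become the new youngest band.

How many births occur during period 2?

Let group 1 be 0–19 through group 4 = 60–79.
Period 1.
Births: 12200 * 0.266 = 3245 ; 16000 * 0.47 = 7520 → 10765
Group 2: 9000 * 0.972 = 8748
Group 3: 12200 * 0.941 = 11480
Group 4: 16000 * 0.947 = 15152
→ [10765, 8748, 11480, 15152]
Period 2.
Births: 8748 * 0.266 = 2327 ; 11480 * 0.47 = 5396 → 7723
Group 2: 10765 * 0.972 = 10464
Group 3: 8748 * 0.941 = 8232
Group 4: 11480 * 0.947 = 10872
→ [7723, 10464, 8232, 10872]

7723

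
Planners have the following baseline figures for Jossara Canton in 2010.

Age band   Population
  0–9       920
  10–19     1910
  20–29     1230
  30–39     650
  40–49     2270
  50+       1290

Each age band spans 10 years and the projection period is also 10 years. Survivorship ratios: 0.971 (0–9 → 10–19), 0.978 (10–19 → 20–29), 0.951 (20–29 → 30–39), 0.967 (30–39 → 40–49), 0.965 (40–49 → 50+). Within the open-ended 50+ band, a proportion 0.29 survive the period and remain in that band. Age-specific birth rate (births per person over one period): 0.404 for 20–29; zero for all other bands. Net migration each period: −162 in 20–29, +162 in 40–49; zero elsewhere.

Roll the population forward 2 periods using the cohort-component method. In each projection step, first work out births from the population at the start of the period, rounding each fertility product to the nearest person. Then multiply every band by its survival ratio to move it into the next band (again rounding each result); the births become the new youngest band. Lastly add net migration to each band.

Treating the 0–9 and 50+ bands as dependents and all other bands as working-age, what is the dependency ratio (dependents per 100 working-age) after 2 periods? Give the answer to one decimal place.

[period 1]
Births: 1230 * 0.404 = 497
10–19: 920 * 0.971 = 893
20–29: 1910 * 0.978 = 1868
30–39: 1230 * 0.951 = 1170
40–49: 650 * 0.967 = 629
50+: 2270 * 0.965 + 1290 * 0.29 = 2191 + 374 = 2565
Net migration: 20–29 − 162 → 1706; 40–49 + 162 → 791
Population now: 0–9=497, 10–19=893, 20–29=1706, 30–39=1170, 40–49=791, 50+=2565
[period 2]
Births: 1706 * 0.404 = 689
10–19: 497 * 0.971 = 483
20–29: 893 * 0.978 = 873
30–39: 1706 * 0.951 = 1622
40–49: 1170 * 0.967 = 1131
50+: 791 * 0.965 + 2565 * 0.29 = 763 + 744 = 1507
Net migration: 20–29 − 162 → 711; 40–49 + 162 → 1293
Population now: 0–9=689, 10–19=483, 20–29=711, 30–39=1622, 40–49=1293, 50+=1507
Dependents (band 0–9 + band 50+) = 689 + 1507 = 2196; working-age = 4109; ratio = 2196/4109 × 100 = 53.4

53.4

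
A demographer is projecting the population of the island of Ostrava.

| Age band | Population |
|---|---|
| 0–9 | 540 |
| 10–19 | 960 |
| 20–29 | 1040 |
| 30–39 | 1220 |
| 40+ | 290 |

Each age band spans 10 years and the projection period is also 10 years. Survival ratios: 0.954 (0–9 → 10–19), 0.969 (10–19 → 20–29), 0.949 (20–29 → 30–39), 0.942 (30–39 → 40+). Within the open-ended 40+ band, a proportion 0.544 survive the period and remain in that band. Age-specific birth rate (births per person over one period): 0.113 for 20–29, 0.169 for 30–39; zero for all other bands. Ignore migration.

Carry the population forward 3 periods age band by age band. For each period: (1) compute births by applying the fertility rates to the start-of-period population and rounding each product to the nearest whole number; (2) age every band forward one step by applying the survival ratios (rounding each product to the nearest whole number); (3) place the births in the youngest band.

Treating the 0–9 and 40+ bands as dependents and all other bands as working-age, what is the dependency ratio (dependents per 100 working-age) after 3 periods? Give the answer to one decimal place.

187.0

(Groups numbered youngest = 1 to oldest = 5.)
Period 1.
Births: 1040 * 0.113 = 118 ; 1220 * 0.169 = 206 → 324
Group 2: 540 * 0.954 = 515
Group 3: 960 * 0.969 = 930
Group 4: 1040 * 0.949 = 987
Group 5: 1220 * 0.942 + 290 * 0.544 = 1149 + 158 = 1307
End of period: [324, 515, 930, 987, 1307]
Period 2.
Births: 930 * 0.113 = 105 ; 987 * 0.169 = 167 → 272
Group 2: 324 * 0.954 = 309
Group 3: 515 * 0.969 = 499
Group 4: 930 * 0.949 = 883
Group 5: 987 * 0.942 + 1307 * 0.544 = 930 + 711 = 1641
End of period: [272, 309, 499, 883, 1641]
Period 3.
Births: 499 * 0.113 = 56 ; 883 * 0.169 = 149 → 205
Group 2: 272 * 0.954 = 259
Group 3: 309 * 0.969 = 299
Group 4: 499 * 0.949 = 474
Group 5: 883 * 0.942 + 1641 * 0.544 = 832 + 893 = 1725
End of period: [205, 259, 299, 474, 1725]
Dependents (band 0–9 + band 40+) = 205 + 1725 = 1930; working-age = 1032; ratio = 1930/1032 × 100 = 187.0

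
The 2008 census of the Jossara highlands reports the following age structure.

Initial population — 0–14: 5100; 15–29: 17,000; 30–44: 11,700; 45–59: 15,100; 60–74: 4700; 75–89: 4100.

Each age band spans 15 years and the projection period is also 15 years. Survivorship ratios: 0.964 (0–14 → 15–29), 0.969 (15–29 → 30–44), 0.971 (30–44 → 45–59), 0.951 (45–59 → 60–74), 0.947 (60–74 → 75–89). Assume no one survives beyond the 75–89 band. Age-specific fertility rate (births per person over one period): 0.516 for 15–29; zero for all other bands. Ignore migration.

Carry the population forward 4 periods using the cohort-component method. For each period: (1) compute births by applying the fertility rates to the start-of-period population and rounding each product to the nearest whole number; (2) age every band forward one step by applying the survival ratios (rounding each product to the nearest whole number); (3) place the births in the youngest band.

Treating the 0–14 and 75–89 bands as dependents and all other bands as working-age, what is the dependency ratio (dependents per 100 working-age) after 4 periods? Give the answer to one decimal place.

82.8

Period 1:
Births: 17000 * 0.516 = 8772
15–29: 5100 * 0.964 = 4916
30–44: 17000 * 0.969 = 16473
45–59: 11700 * 0.971 = 11361
60–74: 15100 * 0.951 = 14360
75–89: 4700 * 0.947 = 4451
Population now: 0–14=8772, 15–29=4916, 30–44=16473, 45–59=11361, 60–74=14360, 75–89=4451
Period 2:
Births: 4916 * 0.516 = 2537
15–29: 8772 * 0.964 = 8456
30–44: 4916 * 0.969 = 4764
45–59: 16473 * 0.971 = 15995
60–74: 11361 * 0.951 = 10804
75–89: 14360 * 0.947 = 13599
Population now: 0–14=2537, 15–29=8456, 30–44=4764, 45–59=15995, 60–74=10804, 75–89=13599
Period 3:
Births: 8456 * 0.516 = 4363
15–29: 2537 * 0.964 = 2446
30–44: 8456 * 0.969 = 8194
45–59: 4764 * 0.971 = 4626
60–74: 15995 * 0.951 = 15211
75–89: 10804 * 0.947 = 10231
Population now: 0–14=4363, 15–29=2446, 30–44=8194, 45–59=4626, 60–74=15211, 75–89=10231
Period 4:
Births: 2446 * 0.516 = 1262
15–29: 4363 * 0.964 = 4206
30–44: 2446 * 0.969 = 2370
45–59: 8194 * 0.971 = 7956
60–74: 4626 * 0.951 = 4399
75–89: 15211 * 0.947 = 14405
Population now: 0–14=1262, 15–29=4206, 30–44=2370, 45–59=7956, 60–74=4399, 75–89=14405
Dependents (band 0–14 + band 75–89) = 1262 + 14405 = 15667; working-age = 18931; ratio = 15667/18931 × 100 = 82.8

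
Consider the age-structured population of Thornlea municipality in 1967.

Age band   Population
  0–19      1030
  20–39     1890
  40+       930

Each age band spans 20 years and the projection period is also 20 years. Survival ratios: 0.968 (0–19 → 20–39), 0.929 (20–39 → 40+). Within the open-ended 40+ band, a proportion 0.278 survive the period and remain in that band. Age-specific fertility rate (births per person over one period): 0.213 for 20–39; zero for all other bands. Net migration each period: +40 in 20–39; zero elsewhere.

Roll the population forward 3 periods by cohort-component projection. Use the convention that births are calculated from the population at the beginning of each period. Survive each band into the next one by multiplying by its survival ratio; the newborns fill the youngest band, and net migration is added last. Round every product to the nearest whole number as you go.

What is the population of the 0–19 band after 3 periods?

Call the bands 1 to 3, youngest first.
Period 1.
Births: 1890 × 0.213 = 403
Band 2: 1030 × 0.968 = 997
Band 3: 1890 × 0.929 + 930 × 0.278 = 1756 + 259 = 2015
Net migration: Band 2 + 40 → 1037
Population now: 0–19=403, 20–39=1037, 40+=2015
Period 2.
Births: 1037 × 0.213 = 221
Band 2: 403 × 0.968 = 390
Band 3: 1037 × 0.929 + 2015 × 0.278 = 963 + 560 = 1523
Net migration: Band 2 + 40 → 430
Population now: 0–19=221, 20–39=430, 40+=1523
Period 3.
Births: 430 × 0.213 = 92
Band 2: 221 × 0.968 = 214
Band 3: 430 × 0.929 + 1523 × 0.278 = 399 + 423 = 822
Net migration: Band 2 + 40 → 254
Population now: 0–19=92, 20–39=254, 40+=822

92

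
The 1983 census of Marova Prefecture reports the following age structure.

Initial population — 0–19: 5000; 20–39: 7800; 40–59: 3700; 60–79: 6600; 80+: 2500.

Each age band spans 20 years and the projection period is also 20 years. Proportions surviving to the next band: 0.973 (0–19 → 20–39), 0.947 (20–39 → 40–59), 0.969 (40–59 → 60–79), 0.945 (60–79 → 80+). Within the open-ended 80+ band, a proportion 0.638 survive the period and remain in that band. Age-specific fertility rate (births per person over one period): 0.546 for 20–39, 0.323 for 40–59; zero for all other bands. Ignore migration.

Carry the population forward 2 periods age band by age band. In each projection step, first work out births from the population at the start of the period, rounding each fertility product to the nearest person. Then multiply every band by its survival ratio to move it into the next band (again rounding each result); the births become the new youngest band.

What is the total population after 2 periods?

After projecting period 1:
Births: 7800 × 0.546 = 4259  |  3700 × 0.323 = 1195 — total 5454
20–39: 5000 × 0.973 = 4865
40–59: 7800 × 0.947 = 7387
60–79: 3700 × 0.969 = 3585
80+: 6600 × 0.945 + 2500 × 0.638 = 6237 + 1595 = 7832
Population now: 0–19=5454, 20–39=4865, 40–59=7387, 60–79=3585, 80+=7832
After projecting period 2:
Births: 4865 × 0.546 = 2656  |  7387 × 0.323 = 2386 — total 5042
20–39: 5454 × 0.973 = 5307
40–59: 4865 × 0.947 = 4607
60–79: 7387 × 0.969 = 7158
80+: 3585 × 0.945 + 7832 × 0.638 = 3388 + 4997 = 8385
Population now: 0–19=5042, 20–39=5307, 40–59=4607, 60–79=7158, 80+=8385
Total after period 2: 5042 + 5307 + 4607 + 7158 + 8385 = 30499

30499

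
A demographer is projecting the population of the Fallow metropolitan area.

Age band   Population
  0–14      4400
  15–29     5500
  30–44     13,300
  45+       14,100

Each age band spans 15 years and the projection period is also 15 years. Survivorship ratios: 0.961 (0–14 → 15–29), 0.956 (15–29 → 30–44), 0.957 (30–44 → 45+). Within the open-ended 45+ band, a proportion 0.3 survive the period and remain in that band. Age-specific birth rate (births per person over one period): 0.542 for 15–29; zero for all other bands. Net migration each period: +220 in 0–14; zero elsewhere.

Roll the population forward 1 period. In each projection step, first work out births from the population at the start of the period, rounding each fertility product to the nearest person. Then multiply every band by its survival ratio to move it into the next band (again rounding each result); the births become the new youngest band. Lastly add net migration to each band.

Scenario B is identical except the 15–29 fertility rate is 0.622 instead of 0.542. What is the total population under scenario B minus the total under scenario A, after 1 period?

440

Numbering the bands 1..4 from youngest to oldest:
Period 1.
Births: 5500 * 0.542 = 2981
Band 2: 4400 * 0.961 = 4228
Band 3: 5500 * 0.956 = 5258
Band 4: 13300 * 0.957 + 14100 * 0.3 = 12728 + 4230 = 16958
Net migration: Band 1 + 220 → 3201
Giving 3201 / 4228 / 5258 / 16958.
Scenario A total after 1 period: 29645
Scenario B projection —
Period 1.
Births: 5500 * 0.622 = 3421
Band 2: 4400 * 0.961 = 4228
Band 3: 5500 * 0.956 = 5258
Band 4: 13300 * 0.957 + 14100 * 0.3 = 12728 + 4230 = 16958
Net migration: Band 1 + 220 → 3641
Giving 3641 / 4228 / 5258 / 16958.
Scenario B total after 1 period: 30085
Difference B − A = 30085 − 29645 = 440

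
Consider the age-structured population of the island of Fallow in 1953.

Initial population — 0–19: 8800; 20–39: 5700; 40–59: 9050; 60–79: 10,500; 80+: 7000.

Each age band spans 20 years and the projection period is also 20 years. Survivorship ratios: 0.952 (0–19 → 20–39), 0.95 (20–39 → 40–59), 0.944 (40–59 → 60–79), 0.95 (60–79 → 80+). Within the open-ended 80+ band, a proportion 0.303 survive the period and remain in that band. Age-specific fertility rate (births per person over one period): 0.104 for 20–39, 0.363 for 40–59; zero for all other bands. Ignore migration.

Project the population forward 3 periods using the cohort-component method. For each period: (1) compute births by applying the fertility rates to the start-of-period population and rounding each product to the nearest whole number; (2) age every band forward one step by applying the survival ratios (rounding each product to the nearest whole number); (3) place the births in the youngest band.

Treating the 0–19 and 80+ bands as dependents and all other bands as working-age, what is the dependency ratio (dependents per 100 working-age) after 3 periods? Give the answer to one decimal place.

85.3

Period 1.
Births: 5700 × 0.104 = 593, 9050 × 0.363 = 3285 → total 3878
20–39: 8800 × 0.952 = 8378
40–59: 5700 × 0.95 = 5415
60–79: 9050 × 0.944 = 8543
80+: 10500 × 0.95 + 7000 × 0.303 = 9975 + 2121 = 12096
Giving 3878 / 8378 / 5415 / 8543 / 12096.
Period 2.
Births: 8378 × 0.104 = 871, 5415 × 0.363 = 1966 → total 2837
20–39: 3878 × 0.952 = 3692
40–59: 8378 × 0.95 = 7959
60–79: 5415 × 0.944 = 5112
80+: 8543 × 0.95 + 12096 × 0.303 = 8116 + 3665 = 11781
Giving 2837 / 3692 / 7959 / 5112 / 11781.
Period 3.
Births: 3692 × 0.104 = 384, 7959 × 0.363 = 2889 → total 3273
20–39: 2837 × 0.952 = 2701
40–59: 3692 × 0.95 = 3507
60–79: 7959 × 0.944 = 7513
80+: 5112 × 0.95 + 11781 × 0.303 = 4856 + 3570 = 8426
Giving 3273 / 2701 / 3507 / 7513 / 8426.
Dependents (band 0–19 + band 80+) = 3273 + 8426 = 11699; working-age = 13721; ratio = 11699/13721 × 100 = 85.3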